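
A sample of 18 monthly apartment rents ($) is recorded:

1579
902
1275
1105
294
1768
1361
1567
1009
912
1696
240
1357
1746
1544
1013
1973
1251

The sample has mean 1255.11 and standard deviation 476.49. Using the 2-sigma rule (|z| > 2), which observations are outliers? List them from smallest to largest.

240, 294

Cutoffs at x̄ ± 2s: 1255.11 ± 2·476.49 = [302.13, 2208.09].
240: z = -2.13, |z| > 2 → outlier.
294: z = -2.02, |z| > 2 → outlier.
Every other value lies within [302.13, 2208.09].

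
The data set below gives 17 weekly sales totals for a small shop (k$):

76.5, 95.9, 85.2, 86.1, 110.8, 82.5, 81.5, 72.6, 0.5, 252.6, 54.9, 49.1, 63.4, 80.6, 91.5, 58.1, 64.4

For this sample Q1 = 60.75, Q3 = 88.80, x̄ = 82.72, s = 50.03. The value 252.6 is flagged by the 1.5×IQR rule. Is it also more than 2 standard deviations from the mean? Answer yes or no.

z = (252.6 − 82.72) / 50.03 = 3.40.
|z| = 3.40 > 2.

yes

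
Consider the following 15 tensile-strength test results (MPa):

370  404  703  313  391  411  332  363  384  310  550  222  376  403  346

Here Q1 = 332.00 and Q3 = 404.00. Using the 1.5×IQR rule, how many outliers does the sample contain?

3

IQR = 72.00; fences at 332.00 − 108.00 = 224.00 and 404.00 + 108.00 = 512.00.
Outside the cutoffs: 222, 550, 703.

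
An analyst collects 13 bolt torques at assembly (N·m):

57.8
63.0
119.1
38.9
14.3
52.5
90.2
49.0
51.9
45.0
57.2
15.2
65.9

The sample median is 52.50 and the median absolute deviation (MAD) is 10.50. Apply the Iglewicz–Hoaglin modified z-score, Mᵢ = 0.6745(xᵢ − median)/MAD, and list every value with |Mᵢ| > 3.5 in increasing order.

119.1

|Mᵢ| > 3.5 ⇔ |xᵢ − 52.50| > 3.5·10.50/0.6745 = 54.48.
So outliers lie outside [-1.98, 106.98].
119.1: M = 4.28 → outlier.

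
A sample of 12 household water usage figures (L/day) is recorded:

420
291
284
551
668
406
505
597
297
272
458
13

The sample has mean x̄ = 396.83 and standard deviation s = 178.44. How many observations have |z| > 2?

1

Cutoffs: x̄ ± 2s = [39.95, 753.71].
Outside the cutoffs: 13.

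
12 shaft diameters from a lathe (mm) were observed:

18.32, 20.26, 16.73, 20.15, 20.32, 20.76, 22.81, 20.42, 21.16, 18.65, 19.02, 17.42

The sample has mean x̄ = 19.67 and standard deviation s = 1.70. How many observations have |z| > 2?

Cutoffs: x̄ ± 2s = [16.27, 23.07].
Every value lies within the cutoffs.

0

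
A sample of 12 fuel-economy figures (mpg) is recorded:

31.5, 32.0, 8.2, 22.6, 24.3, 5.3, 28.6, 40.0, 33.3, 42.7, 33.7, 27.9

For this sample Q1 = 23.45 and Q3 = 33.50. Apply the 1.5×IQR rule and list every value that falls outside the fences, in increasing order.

IQR = Q3 − Q1 = 33.50 − 23.45 = 10.05.
Lower fence = Q1 − 1.5·IQR = 23.45 − 15.075 = 8.375.
Upper fence = Q3 + 1.5·IQR = 33.50 + 15.075 = 48.575.
5.3 < 8.375 → outlier.
8.2 < 8.375 → outlier.
All remaining values lie within [8.375, 48.575].

5.3, 8.2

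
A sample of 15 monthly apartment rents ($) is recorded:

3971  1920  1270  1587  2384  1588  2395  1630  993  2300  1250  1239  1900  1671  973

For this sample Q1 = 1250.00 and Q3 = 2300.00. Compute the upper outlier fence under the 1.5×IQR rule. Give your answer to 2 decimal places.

IQR = Q3 − Q1 = 2300.00 − 1250.00 = 1050.00.
Lower fence = Q1 − 1.5·IQR = 1250.00 − 1575.00 = -325.00.
Upper fence = Q3 + 1.5·IQR = 2300.00 + 1575.00 = 3875.00.

3875.00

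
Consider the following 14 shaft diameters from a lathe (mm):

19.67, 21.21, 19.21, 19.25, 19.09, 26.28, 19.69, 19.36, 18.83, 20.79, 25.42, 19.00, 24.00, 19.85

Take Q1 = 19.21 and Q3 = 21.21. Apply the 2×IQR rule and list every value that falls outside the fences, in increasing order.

IQR = Q3 − Q1 = 21.21 − 19.21 = 2.00.
Lower fence = Q1 − 2·IQR = 19.21 − 4.00 = 15.21.
Upper fence = Q3 + 2·IQR = 21.21 + 4.00 = 25.21.
25.42 > 25.21 → outlier.
26.28 > 25.21 → outlier.
All remaining values lie within [15.21, 25.21].

25.42, 26.28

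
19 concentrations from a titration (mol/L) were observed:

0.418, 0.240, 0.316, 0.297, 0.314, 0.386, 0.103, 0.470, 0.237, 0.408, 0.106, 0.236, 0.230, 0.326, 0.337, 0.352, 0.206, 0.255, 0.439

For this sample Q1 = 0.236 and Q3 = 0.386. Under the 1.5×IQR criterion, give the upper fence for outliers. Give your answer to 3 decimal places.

IQR = Q3 − Q1 = 0.386 − 0.236 = 0.150.
Lower fence = Q1 − 1.5·IQR = 0.236 − 0.225 = 0.011.
Upper fence = Q3 + 1.5·IQR = 0.386 + 0.225 = 0.611.

0.611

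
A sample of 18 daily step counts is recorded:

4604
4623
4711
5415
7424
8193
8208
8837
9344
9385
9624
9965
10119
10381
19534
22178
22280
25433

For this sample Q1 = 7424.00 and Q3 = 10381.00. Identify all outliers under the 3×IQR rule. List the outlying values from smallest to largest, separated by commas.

19534, 22178, 22280, 25433

IQR = Q3 − Q1 = 10381.00 − 7424.00 = 2957.00.
Lower fence = Q1 − 3·IQR = 7424.00 − 8871.00 = -1447.00.
Upper fence = Q3 + 3·IQR = 10381.00 + 8871.00 = 19252.00.
19534 > 19252.00 → outlier.
22178 > 19252.00 → outlier.
22280 > 19252.00 → outlier.
25433 > 19252.00 → outlier.
All remaining values lie within [-1447.00, 19252.00].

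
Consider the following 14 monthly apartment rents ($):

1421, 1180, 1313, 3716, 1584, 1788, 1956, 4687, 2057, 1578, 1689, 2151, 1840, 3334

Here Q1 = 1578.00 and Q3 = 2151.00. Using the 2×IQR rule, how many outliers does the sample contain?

IQR = 573.00; fences at 1578.00 − 1146.00 = 432.00 and 2151.00 + 1146.00 = 3297.00.
Outside the cutoffs: 3334, 3716, 4687.

3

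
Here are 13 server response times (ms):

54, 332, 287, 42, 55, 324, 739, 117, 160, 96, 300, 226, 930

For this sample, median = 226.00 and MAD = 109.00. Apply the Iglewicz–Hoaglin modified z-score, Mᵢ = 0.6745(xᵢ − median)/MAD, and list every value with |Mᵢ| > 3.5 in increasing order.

930

|Mᵢ| > 3.5 ⇔ |xᵢ − 226.00| > 3.5·109.00/0.6745 = 565.60.
So outliers lie outside [-339.60, 791.60].
930: M = 4.36 → outlier.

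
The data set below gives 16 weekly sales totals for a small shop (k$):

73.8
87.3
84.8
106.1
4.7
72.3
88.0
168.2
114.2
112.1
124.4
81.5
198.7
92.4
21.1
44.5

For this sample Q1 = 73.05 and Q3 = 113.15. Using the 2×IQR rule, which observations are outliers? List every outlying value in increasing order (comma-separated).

IQR = Q3 − Q1 = 113.15 − 73.05 = 40.10.
Lower fence = Q1 − 2·IQR = 73.05 − 80.20 = -7.15.
Upper fence = Q3 + 2·IQR = 113.15 + 80.20 = 193.35.
198.7 > 193.35 → outlier.
All remaining values lie within [-7.15, 193.35].

198.7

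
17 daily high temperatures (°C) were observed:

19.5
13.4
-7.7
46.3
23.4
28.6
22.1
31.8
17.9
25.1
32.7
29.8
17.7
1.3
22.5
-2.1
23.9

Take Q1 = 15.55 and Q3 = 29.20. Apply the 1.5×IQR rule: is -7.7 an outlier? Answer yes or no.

IQR = Q3 − Q1 = 29.20 − 15.55 = 13.65.
Lower fence = Q1 − 1.5·IQR = 15.55 − 20.475 = -4.925.
Upper fence = Q3 + 1.5·IQR = 29.20 + 20.475 = 49.675.
-7.7 lies below the lower fence.

yes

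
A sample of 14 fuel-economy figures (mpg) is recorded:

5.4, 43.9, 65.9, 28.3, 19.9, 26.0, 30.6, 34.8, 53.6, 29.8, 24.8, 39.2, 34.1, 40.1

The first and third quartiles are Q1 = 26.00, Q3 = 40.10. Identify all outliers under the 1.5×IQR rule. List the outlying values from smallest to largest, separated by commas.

IQR = Q3 − Q1 = 40.10 − 26.00 = 14.10.
Lower fence = Q1 − 1.5·IQR = 26.00 − 21.15 = 4.85.
Upper fence = Q3 + 1.5·IQR = 40.10 + 21.15 = 61.25.
65.9 > 61.25 → outlier.
All remaining values lie within [4.85, 61.25].

65.9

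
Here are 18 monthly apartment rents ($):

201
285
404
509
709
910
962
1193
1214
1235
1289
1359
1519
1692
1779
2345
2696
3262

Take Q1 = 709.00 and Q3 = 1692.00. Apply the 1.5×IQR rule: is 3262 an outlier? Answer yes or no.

IQR = Q3 − Q1 = 1692.00 − 709.00 = 983.00.
Lower fence = Q1 − 1.5·IQR = 709.00 − 1474.50 = -765.50.
Upper fence = Q3 + 1.5·IQR = 1692.00 + 1474.50 = 3166.50.
3262 lies above the upper fence.

yes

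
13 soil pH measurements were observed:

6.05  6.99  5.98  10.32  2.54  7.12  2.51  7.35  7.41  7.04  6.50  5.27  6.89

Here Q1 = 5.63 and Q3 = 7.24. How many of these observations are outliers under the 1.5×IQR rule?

3

IQR = 1.61; fences at 5.63 − 2.415 = 3.215 and 7.24 + 2.415 = 9.655.
Outside the cutoffs: 2.51, 2.54, 10.32.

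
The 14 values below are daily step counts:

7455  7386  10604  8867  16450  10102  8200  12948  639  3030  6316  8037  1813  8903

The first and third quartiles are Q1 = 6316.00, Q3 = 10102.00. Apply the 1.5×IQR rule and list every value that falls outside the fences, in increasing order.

IQR = Q3 − Q1 = 10102.00 − 6316.00 = 3786.00.
Lower fence = Q1 − 1.5·IQR = 6316.00 − 5679.00 = 637.00.
Upper fence = Q3 + 1.5·IQR = 10102.00 + 5679.00 = 15781.00.
16450 > 15781.00 → outlier.
All remaining values lie within [637.00, 15781.00].

16450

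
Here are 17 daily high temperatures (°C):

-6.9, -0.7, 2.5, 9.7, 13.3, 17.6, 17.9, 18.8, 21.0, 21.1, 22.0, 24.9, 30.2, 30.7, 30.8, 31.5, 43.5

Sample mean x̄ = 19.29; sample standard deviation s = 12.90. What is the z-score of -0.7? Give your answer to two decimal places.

-1.55

z = (-0.7 − 19.29) / 12.90 = -1.55.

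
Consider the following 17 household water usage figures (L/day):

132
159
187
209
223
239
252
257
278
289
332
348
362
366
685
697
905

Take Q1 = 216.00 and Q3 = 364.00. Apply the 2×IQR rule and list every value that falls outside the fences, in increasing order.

IQR = Q3 − Q1 = 364.00 − 216.00 = 148.00.
Lower fence = Q1 − 2·IQR = 216.00 − 296.00 = -80.00.
Upper fence = Q3 + 2·IQR = 364.00 + 296.00 = 660.00.
685 > 660.00 → outlier.
697 > 660.00 → outlier.
905 > 660.00 → outlier.
All remaining values lie within [-80.00, 660.00].

685, 697, 905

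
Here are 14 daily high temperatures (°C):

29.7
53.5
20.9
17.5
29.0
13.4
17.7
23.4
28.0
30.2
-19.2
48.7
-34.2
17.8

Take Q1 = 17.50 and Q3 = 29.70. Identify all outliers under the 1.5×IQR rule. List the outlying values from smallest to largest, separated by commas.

-34.2, -19.2, 48.7, 53.5

IQR = Q3 − Q1 = 29.70 − 17.50 = 12.20.
Lower fence = Q1 − 1.5·IQR = 17.50 − 18.30 = -0.80.
Upper fence = Q3 + 1.5·IQR = 29.70 + 18.30 = 48.00.
-34.2 < -0.80 → outlier.
-19.2 < -0.80 → outlier.
48.7 > 48.00 → outlier.
53.5 > 48.00 → outlier.
All remaining values lie within [-0.80, 48.00].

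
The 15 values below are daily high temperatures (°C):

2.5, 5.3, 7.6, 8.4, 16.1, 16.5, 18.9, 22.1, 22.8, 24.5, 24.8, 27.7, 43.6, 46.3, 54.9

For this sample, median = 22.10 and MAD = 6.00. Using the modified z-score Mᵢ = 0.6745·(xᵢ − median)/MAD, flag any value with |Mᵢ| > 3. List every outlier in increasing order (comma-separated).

54.9

|Mᵢ| > 3 ⇔ |xᵢ − 22.10| > 3·6.00/0.6745 = 26.69.
So outliers lie outside [-4.59, 48.79].
54.9: M = 3.69 → outlier.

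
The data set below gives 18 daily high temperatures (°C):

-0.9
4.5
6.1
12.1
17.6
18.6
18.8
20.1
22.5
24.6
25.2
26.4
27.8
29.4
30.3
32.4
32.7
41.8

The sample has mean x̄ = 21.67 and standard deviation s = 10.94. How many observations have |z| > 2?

Cutoffs: x̄ ± 2s = [-0.21, 43.55].
Outside the cutoffs: -0.9.

1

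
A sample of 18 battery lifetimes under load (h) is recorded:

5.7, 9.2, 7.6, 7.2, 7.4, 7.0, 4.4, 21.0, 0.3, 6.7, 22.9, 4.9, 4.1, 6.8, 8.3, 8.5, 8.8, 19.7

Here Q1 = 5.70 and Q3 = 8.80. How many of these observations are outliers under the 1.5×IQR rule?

IQR = 3.10; fences at 5.70 − 4.65 = 1.05 and 8.80 + 4.65 = 13.45.
Outside the cutoffs: 0.3, 19.7, 21.0, 22.9.

4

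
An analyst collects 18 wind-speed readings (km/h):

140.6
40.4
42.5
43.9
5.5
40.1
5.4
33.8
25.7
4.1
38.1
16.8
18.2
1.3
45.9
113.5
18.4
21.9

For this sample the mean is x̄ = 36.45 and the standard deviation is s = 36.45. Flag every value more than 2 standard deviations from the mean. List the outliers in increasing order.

Cutoffs at x̄ ± 2s: 36.45 ± 2·36.45 = [-36.45, 109.35].
113.5: z = 2.11, |z| > 2 → outlier.
140.6: z = 2.86, |z| > 2 → outlier.
Every other value lies within [-36.45, 109.35].

113.5, 140.6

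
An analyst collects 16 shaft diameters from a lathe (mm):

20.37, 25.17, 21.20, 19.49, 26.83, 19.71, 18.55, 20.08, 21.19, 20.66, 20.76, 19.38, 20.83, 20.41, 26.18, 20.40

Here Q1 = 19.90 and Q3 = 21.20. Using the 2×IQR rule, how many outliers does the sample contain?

3

IQR = 1.30; fences at 19.90 − 2.60 = 17.30 and 21.20 + 2.60 = 23.80.
Outside the cutoffs: 25.17, 26.18, 26.83.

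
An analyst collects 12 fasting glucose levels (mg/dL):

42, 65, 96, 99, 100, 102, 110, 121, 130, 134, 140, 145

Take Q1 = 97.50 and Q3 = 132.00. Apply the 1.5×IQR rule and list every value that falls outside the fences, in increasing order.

42

IQR = Q3 − Q1 = 132.00 − 97.50 = 34.50.
Lower fence = Q1 − 1.5·IQR = 97.50 − 51.75 = 45.75.
Upper fence = Q3 + 1.5·IQR = 132.00 + 51.75 = 183.75.
42 < 45.75 → outlier.
All remaining values lie within [45.75, 183.75].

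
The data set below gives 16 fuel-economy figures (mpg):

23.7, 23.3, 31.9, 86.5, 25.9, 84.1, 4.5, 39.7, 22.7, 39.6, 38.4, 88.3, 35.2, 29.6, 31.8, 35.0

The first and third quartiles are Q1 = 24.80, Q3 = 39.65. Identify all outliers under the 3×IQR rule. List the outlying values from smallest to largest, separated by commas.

IQR = Q3 − Q1 = 39.65 − 24.80 = 14.85.
Lower fence = Q1 − 3·IQR = 24.80 − 44.55 = -19.75.
Upper fence = Q3 + 3·IQR = 39.65 + 44.55 = 84.20.
86.5 > 84.20 → outlier.
88.3 > 84.20 → outlier.
All remaining values lie within [-19.75, 84.20].

86.5, 88.3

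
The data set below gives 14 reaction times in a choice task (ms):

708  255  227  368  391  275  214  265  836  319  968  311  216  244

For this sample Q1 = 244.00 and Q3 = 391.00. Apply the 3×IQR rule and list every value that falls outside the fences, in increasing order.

IQR = Q3 − Q1 = 391.00 − 244.00 = 147.00.
Lower fence = Q1 − 3·IQR = 244.00 − 441.00 = -197.00.
Upper fence = Q3 + 3·IQR = 391.00 + 441.00 = 832.00.
836 > 832.00 → outlier.
968 > 832.00 → outlier.
All remaining values lie within [-197.00, 832.00].

836, 968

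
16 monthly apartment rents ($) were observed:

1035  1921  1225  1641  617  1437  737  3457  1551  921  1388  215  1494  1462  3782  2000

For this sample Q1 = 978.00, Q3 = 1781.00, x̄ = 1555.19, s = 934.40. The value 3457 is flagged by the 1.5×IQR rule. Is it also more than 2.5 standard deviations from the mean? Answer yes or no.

z = (3457 − 1555.19) / 934.40 = 2.04.
|z| = 2.04 ≤ 2.5.

no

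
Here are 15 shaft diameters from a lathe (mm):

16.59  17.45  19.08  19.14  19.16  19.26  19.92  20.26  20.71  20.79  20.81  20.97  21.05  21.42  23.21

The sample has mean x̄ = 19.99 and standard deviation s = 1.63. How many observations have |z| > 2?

1

Cutoffs: x̄ ± 2s = [16.73, 23.25].
Outside the cutoffs: 16.59.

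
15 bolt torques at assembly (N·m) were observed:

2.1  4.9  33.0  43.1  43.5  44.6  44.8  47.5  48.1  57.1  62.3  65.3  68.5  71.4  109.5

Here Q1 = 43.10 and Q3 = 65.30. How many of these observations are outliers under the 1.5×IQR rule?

3

IQR = 22.20; fences at 43.10 − 33.30 = 9.80 and 65.30 + 33.30 = 98.60.
Outside the cutoffs: 2.1, 4.9, 109.5.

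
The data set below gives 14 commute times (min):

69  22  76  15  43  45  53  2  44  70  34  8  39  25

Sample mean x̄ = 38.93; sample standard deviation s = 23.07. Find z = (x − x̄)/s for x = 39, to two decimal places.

0.00

z = (39 − 38.93) / 23.07 = 0.00.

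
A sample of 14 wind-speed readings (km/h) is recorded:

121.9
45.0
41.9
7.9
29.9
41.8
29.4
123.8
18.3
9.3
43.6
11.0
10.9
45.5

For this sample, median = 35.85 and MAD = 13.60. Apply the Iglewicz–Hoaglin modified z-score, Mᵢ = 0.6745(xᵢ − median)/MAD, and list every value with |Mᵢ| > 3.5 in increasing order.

121.9, 123.8

|Mᵢ| > 3.5 ⇔ |xᵢ − 35.85| > 3.5·13.60/0.6745 = 70.57.
So outliers lie outside [-34.72, 106.42].
121.9: M = 4.27 → outlier.
123.8: M = 4.36 → outlier.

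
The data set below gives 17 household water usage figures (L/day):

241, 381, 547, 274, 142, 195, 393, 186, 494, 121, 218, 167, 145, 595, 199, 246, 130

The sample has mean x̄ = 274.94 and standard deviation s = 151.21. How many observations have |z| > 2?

Cutoffs: x̄ ± 2s = [-27.48, 577.36].
Outside the cutoffs: 595.

1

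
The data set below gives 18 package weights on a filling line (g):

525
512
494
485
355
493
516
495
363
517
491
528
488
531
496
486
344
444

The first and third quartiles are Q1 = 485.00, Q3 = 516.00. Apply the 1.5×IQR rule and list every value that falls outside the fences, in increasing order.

344, 355, 363

IQR = Q3 − Q1 = 516.00 − 485.00 = 31.00.
Lower fence = Q1 − 1.5·IQR = 485.00 − 46.50 = 438.50.
Upper fence = Q3 + 1.5·IQR = 516.00 + 46.50 = 562.50.
344 < 438.50 → outlier.
355 < 438.50 → outlier.
363 < 438.50 → outlier.
All remaining values lie within [438.50, 562.50].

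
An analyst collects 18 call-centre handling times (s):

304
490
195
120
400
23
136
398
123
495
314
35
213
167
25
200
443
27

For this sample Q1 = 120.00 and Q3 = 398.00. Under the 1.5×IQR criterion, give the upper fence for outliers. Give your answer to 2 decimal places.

IQR = Q3 − Q1 = 398.00 − 120.00 = 278.00.
Lower fence = Q1 − 1.5·IQR = 120.00 − 417.00 = -297.00.
Upper fence = Q3 + 1.5·IQR = 398.00 + 417.00 = 815.00.

815.00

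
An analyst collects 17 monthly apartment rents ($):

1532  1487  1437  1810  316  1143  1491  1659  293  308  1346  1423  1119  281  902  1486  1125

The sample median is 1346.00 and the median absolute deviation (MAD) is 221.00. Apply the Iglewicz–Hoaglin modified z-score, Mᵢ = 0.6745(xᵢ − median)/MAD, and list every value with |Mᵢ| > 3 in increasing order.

|Mᵢ| > 3 ⇔ |xᵢ − 1346.00| > 3·221.00/0.6745 = 982.95.
So outliers lie outside [363.05, 2328.95].
281: M = -3.25 → outlier.
293: M = -3.21 → outlier.
308: M = -3.17 → outlier.
316: M = -3.14 → outlier.

281, 293, 308, 316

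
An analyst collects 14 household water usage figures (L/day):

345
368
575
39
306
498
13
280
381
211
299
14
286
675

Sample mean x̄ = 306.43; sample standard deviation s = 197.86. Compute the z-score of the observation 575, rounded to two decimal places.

1.36

z = (575 − 306.43) / 197.86 = 1.36.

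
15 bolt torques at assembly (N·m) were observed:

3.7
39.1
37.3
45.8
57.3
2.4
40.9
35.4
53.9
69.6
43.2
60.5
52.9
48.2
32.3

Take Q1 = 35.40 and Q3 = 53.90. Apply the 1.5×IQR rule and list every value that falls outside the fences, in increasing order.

IQR = Q3 − Q1 = 53.90 − 35.40 = 18.50.
Lower fence = Q1 − 1.5·IQR = 35.40 − 27.75 = 7.65.
Upper fence = Q3 + 1.5·IQR = 53.90 + 27.75 = 81.65.
2.4 < 7.65 → outlier.
3.7 < 7.65 → outlier.
All remaining values lie within [7.65, 81.65].

2.4, 3.7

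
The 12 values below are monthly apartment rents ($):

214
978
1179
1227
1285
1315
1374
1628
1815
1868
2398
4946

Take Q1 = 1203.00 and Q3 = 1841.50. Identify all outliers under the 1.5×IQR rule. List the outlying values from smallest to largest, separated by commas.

IQR = Q3 − Q1 = 1841.50 − 1203.00 = 638.50.
Lower fence = Q1 − 1.5·IQR = 1203.00 − 957.75 = 245.25.
Upper fence = Q3 + 1.5·IQR = 1841.50 + 957.75 = 2799.25.
214 < 245.25 → outlier.
4946 > 2799.25 → outlier.
All remaining values lie within [245.25, 2799.25].

214, 4946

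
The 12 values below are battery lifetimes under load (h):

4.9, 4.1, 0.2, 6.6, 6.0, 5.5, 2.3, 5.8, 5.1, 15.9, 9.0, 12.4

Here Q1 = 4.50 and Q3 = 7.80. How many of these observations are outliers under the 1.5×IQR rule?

1

IQR = 3.30; fences at 4.50 − 4.95 = -0.45 and 7.80 + 4.95 = 12.75.
Outside the cutoffs: 15.9.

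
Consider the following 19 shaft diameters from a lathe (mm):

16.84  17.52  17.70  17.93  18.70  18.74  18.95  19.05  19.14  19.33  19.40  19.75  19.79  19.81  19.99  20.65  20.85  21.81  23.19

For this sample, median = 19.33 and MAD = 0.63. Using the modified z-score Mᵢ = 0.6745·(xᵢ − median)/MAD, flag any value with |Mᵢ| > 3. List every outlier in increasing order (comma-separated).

|Mᵢ| > 3 ⇔ |xᵢ − 19.33| > 3·0.63/0.6745 = 2.80.
So outliers lie outside [16.53, 22.13].
23.19: M = 4.13 → outlier.

23.19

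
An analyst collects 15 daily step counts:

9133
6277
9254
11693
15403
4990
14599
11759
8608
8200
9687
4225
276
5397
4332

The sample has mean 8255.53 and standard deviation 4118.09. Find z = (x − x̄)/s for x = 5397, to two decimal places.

z = (5397 − 8255.53) / 4118.09 = -0.69.

-0.69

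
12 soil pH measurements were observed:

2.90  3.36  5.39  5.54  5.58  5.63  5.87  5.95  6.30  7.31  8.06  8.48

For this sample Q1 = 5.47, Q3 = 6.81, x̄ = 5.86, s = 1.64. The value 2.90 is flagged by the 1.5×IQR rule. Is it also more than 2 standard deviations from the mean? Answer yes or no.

no

z = (2.90 − 5.86) / 1.64 = -1.80.
|z| = 1.80 ≤ 2.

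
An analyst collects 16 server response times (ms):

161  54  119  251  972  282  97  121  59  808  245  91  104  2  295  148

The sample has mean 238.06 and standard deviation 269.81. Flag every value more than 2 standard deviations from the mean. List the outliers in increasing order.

808, 972

Cutoffs at x̄ ± 2s: 238.06 ± 2·269.81 = [-301.56, 777.68].
808: z = 2.11, |z| > 2 → outlier.
972: z = 2.72, |z| > 2 → outlier.
Every other value lies within [-301.56, 777.68].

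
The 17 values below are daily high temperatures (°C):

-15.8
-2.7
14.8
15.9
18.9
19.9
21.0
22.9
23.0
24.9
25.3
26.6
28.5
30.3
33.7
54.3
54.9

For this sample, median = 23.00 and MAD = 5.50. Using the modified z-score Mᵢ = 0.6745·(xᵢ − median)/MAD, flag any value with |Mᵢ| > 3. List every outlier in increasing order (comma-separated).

-15.8, -2.7, 54.3, 54.9

|Mᵢ| > 3 ⇔ |xᵢ − 23.00| > 3·5.50/0.6745 = 24.46.
So outliers lie outside [-1.46, 47.46].
-15.8: M = -4.76 → outlier.
-2.7: M = -3.15 → outlier.
54.3: M = 3.84 → outlier.
54.9: M = 3.91 → outlier.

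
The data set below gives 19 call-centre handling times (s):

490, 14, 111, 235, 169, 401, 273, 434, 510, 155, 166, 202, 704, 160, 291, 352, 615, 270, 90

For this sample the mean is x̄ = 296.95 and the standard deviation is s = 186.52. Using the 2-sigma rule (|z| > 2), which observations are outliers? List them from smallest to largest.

704

Cutoffs at x̄ ± 2s: 296.95 ± 2·186.52 = [-76.09, 669.99].
704: z = 2.18, |z| > 2 → outlier.
Every other value lies within [-76.09, 669.99].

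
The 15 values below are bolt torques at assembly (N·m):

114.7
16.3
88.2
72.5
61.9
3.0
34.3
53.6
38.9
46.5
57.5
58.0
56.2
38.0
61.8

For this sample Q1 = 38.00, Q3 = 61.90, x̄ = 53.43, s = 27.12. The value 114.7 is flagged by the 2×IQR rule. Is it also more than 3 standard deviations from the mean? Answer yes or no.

z = (114.7 − 53.43) / 27.12 = 2.26.
|z| = 2.26 ≤ 3.

no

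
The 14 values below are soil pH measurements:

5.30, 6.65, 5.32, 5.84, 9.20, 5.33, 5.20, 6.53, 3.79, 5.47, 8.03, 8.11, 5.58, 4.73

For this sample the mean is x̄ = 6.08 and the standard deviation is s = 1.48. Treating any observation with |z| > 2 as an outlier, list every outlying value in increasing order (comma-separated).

Cutoffs at x̄ ± 2s: 6.08 ± 2·1.48 = [3.12, 9.04].
9.20: z = 2.11, |z| > 2 → outlier.
Every other value lies within [3.12, 9.04].

9.20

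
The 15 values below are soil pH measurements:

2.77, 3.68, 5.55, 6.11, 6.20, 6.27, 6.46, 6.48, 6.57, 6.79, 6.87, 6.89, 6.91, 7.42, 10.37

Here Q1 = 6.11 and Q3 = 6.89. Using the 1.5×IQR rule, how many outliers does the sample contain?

IQR = 0.78; fences at 6.11 − 1.17 = 4.94 and 6.89 + 1.17 = 8.06.
Outside the cutoffs: 2.77, 3.68, 10.37.

3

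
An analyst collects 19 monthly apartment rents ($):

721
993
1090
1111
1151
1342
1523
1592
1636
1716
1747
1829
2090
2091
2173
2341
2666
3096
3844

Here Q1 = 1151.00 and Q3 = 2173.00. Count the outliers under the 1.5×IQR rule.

1

IQR = 1022.00; fences at 1151.00 − 1533.00 = -382.00 and 2173.00 + 1533.00 = 3706.00.
Outside the cutoffs: 3844.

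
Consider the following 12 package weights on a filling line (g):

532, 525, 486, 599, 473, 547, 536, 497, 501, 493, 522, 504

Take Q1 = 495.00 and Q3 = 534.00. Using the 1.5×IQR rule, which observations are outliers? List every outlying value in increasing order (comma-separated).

IQR = Q3 − Q1 = 534.00 − 495.00 = 39.00.
Lower fence = Q1 − 1.5·IQR = 495.00 − 58.50 = 436.50.
Upper fence = Q3 + 1.5·IQR = 534.00 + 58.50 = 592.50.
599 > 592.50 → outlier.
All remaining values lie within [436.50, 592.50].

599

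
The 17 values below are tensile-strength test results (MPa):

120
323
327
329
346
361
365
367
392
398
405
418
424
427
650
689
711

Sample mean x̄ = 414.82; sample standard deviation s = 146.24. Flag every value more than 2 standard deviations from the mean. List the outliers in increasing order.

Cutoffs at x̄ ± 2s: 414.82 ± 2·146.24 = [122.34, 707.30].
120: z = -2.02, |z| > 2 → outlier.
711: z = 2.03, |z| > 2 → outlier.
Every other value lies within [122.34, 707.30].

120, 711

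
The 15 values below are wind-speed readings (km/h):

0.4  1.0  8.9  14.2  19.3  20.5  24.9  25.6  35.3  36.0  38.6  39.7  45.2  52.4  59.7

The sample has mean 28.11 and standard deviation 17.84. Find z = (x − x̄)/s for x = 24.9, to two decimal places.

-0.18

z = (24.9 − 28.11) / 17.84 = -0.18.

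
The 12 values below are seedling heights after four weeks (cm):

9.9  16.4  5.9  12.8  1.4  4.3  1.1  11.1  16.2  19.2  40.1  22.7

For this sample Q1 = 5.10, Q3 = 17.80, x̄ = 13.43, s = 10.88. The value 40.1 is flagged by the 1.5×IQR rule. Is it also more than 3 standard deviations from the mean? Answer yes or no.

no

z = (40.1 − 13.43) / 10.88 = 2.45.
|z| = 2.45 ≤ 3.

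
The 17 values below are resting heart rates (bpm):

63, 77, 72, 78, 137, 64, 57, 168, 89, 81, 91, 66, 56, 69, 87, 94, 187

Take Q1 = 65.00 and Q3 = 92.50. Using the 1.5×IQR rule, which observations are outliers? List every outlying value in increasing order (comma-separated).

137, 168, 187

IQR = Q3 − Q1 = 92.50 − 65.00 = 27.50.
Lower fence = Q1 − 1.5·IQR = 65.00 − 41.25 = 23.75.
Upper fence = Q3 + 1.5·IQR = 92.50 + 41.25 = 133.75.
137 > 133.75 → outlier.
168 > 133.75 → outlier.
187 > 133.75 → outlier.
All remaining values lie within [23.75, 133.75].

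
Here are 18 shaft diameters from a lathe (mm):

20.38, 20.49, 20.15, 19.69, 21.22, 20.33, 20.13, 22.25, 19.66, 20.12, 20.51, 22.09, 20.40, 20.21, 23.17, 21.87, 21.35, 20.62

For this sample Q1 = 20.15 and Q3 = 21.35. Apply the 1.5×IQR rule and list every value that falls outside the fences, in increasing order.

23.17

IQR = Q3 − Q1 = 21.35 − 20.15 = 1.20.
Lower fence = Q1 − 1.5·IQR = 20.15 − 1.80 = 18.35.
Upper fence = Q3 + 1.5·IQR = 21.35 + 1.80 = 23.15.
23.17 > 23.15 → outlier.
All remaining values lie within [18.35, 23.15].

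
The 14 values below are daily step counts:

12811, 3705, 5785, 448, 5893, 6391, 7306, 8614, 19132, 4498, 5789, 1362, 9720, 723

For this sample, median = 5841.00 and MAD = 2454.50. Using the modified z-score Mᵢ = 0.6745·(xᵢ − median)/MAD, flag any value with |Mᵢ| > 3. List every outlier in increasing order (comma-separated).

|Mᵢ| > 3 ⇔ |xᵢ − 5841.00| > 3·2454.50/0.6745 = 10916.98.
So outliers lie outside [-5075.98, 16757.98].
19132: M = 3.65 → outlier.

19132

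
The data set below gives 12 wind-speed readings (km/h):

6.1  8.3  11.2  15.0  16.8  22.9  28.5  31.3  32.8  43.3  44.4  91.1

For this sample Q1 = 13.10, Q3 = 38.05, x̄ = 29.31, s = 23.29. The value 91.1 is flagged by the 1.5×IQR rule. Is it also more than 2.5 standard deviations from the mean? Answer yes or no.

yes

z = (91.1 − 29.31) / 23.29 = 2.65.
|z| = 2.65 > 2.5.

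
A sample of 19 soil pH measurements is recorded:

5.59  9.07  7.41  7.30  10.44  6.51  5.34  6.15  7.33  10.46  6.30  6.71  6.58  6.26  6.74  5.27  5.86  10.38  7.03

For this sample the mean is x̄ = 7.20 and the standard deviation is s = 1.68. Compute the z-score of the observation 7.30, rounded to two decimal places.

z = (7.30 − 7.20) / 1.68 = 0.06.

0.06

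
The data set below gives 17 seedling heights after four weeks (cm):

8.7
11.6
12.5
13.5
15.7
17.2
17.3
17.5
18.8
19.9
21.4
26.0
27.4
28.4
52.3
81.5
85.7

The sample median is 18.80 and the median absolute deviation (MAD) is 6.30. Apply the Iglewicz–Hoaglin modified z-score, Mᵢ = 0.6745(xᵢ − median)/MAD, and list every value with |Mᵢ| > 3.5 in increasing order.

52.3, 81.5, 85.7

|Mᵢ| > 3.5 ⇔ |xᵢ − 18.80| > 3.5·6.30/0.6745 = 32.69.
So outliers lie outside [-13.89, 51.49].
52.3: M = 3.59 → outlier.
81.5: M = 6.71 → outlier.
85.7: M = 7.16 → outlier.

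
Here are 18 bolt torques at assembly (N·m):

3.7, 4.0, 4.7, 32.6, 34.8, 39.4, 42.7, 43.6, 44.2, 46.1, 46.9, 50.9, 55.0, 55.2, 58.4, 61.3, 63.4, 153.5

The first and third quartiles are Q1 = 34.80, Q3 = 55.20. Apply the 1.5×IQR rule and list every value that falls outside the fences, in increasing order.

3.7, 4.0, 153.5

IQR = Q3 − Q1 = 55.20 − 34.80 = 20.40.
Lower fence = Q1 − 1.5·IQR = 34.80 − 30.60 = 4.20.
Upper fence = Q3 + 1.5·IQR = 55.20 + 30.60 = 85.80.
3.7 < 4.20 → outlier.
4.0 < 4.20 → outlier.
153.5 > 85.80 → outlier.
All remaining values lie within [4.20, 85.80].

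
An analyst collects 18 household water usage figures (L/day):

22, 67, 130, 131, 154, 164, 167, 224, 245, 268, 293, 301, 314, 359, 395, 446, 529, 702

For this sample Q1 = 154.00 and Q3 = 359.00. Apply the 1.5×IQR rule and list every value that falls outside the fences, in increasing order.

IQR = Q3 − Q1 = 359.00 − 154.00 = 205.00.
Lower fence = Q1 − 1.5·IQR = 154.00 − 307.50 = -153.50.
Upper fence = Q3 + 1.5·IQR = 359.00 + 307.50 = 666.50.
702 > 666.50 → outlier.
All remaining values lie within [-153.50, 666.50].

702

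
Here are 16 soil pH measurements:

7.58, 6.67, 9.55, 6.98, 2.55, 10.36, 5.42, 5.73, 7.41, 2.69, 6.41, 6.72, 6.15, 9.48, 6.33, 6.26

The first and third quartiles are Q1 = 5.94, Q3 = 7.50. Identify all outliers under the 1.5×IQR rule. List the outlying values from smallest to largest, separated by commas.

2.55, 2.69, 10.36

IQR = Q3 − Q1 = 7.50 − 5.94 = 1.56.
Lower fence = Q1 − 1.5·IQR = 5.94 − 2.34 = 3.60.
Upper fence = Q3 + 1.5·IQR = 7.50 + 2.34 = 9.84.
2.55 < 3.60 → outlier.
2.69 < 3.60 → outlier.
10.36 > 9.84 → outlier.
All remaining values lie within [3.60, 9.84].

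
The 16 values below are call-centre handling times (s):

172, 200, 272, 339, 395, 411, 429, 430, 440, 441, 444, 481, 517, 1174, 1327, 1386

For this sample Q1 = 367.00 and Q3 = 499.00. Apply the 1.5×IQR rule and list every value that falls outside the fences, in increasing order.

1174, 1327, 1386

IQR = Q3 − Q1 = 499.00 − 367.00 = 132.00.
Lower fence = Q1 − 1.5·IQR = 367.00 − 198.00 = 169.00.
Upper fence = Q3 + 1.5·IQR = 499.00 + 198.00 = 697.00.
1174 > 697.00 → outlier.
1327 > 697.00 → outlier.
1386 > 697.00 → outlier.
All remaining values lie within [169.00, 697.00].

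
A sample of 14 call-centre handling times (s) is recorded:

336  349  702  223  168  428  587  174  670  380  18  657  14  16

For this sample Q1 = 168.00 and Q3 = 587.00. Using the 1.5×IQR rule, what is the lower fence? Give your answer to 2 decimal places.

IQR = Q3 − Q1 = 587.00 − 168.00 = 419.00.
Lower fence = Q1 − 1.5·IQR = 168.00 − 628.50 = -460.50.
Upper fence = Q3 + 1.5·IQR = 587.00 + 628.50 = 1215.50.

-460.50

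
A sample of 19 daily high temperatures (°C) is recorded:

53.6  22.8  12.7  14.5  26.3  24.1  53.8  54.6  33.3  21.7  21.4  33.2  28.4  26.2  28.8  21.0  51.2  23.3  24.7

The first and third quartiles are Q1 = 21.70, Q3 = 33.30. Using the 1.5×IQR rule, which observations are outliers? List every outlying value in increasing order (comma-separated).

IQR = Q3 − Q1 = 33.30 − 21.70 = 11.60.
Lower fence = Q1 − 1.5·IQR = 21.70 − 17.40 = 4.30.
Upper fence = Q3 + 1.5·IQR = 33.30 + 17.40 = 50.70.
51.2 > 50.70 → outlier.
53.6 > 50.70 → outlier.
53.8 > 50.70 → outlier.
54.6 > 50.70 → outlier.
All remaining values lie within [4.30, 50.70].

51.2, 53.6, 53.8, 54.6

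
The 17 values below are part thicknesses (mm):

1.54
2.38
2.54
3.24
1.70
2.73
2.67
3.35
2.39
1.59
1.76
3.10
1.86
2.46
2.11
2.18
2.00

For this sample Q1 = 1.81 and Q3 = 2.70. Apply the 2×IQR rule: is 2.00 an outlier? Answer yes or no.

IQR = Q3 − Q1 = 2.70 − 1.81 = 0.89.
Lower fence = Q1 − 2·IQR = 1.81 − 1.78 = 0.03.
Upper fence = Q3 + 2·IQR = 2.70 + 1.78 = 4.48.
2.00 lies within [0.03, 4.48].

no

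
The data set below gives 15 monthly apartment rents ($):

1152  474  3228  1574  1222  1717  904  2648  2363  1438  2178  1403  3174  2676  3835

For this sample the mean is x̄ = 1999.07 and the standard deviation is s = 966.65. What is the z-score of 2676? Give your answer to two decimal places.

z = (2676 − 1999.07) / 966.65 = 0.70.

0.70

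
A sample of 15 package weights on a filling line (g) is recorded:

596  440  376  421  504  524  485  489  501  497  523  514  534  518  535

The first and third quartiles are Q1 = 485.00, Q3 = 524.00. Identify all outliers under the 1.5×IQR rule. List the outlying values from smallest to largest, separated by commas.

IQR = Q3 − Q1 = 524.00 − 485.00 = 39.00.
Lower fence = Q1 − 1.5·IQR = 485.00 − 58.50 = 426.50.
Upper fence = Q3 + 1.5·IQR = 524.00 + 58.50 = 582.50.
376 < 426.50 → outlier.
421 < 426.50 → outlier.
596 > 582.50 → outlier.
All remaining values lie within [426.50, 582.50].

376, 421, 596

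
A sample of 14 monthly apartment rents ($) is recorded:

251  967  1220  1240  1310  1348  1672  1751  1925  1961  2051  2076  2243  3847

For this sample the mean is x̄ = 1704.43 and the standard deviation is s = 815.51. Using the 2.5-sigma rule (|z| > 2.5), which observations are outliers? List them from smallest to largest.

3847

Cutoffs at x̄ ± 2.5s: 1704.43 ± 2.5·815.51 = [-334.345, 3743.205].
3847: z = 2.63, |z| > 2.5 → outlier.
Every other value lies within [-334.345, 3743.205].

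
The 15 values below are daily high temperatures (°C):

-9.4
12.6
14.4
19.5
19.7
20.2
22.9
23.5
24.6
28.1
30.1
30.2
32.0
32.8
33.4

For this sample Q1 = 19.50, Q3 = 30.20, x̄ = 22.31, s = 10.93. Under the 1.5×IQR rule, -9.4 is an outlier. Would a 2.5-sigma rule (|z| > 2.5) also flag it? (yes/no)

yes

z = (-9.4 − 22.31) / 10.93 = -2.90.
|z| = 2.90 > 2.5.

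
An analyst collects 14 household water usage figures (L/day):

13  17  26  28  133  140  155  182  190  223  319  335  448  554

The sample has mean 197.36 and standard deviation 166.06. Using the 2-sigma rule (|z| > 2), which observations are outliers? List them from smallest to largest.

Cutoffs at x̄ ± 2s: 197.36 ± 2·166.06 = [-134.76, 529.48].
554: z = 2.15, |z| > 2 → outlier.
Every other value lies within [-134.76, 529.48].

554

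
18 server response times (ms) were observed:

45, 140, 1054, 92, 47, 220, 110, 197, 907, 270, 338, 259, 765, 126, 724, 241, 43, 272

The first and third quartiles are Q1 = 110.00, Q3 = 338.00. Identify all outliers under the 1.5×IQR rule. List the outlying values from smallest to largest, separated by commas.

IQR = Q3 − Q1 = 338.00 − 110.00 = 228.00.
Lower fence = Q1 − 1.5·IQR = 110.00 − 342.00 = -232.00.
Upper fence = Q3 + 1.5·IQR = 338.00 + 342.00 = 680.00.
724 > 680.00 → outlier.
765 > 680.00 → outlier.
907 > 680.00 → outlier.
1054 > 680.00 → outlier.
All remaining values lie within [-232.00, 680.00].

724, 765, 907, 1054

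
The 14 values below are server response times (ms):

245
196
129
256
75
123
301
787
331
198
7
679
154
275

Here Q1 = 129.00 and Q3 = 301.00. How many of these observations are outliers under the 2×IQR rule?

2

IQR = 172.00; fences at 129.00 − 344.00 = -215.00 and 301.00 + 344.00 = 645.00.
Outside the cutoffs: 679, 787.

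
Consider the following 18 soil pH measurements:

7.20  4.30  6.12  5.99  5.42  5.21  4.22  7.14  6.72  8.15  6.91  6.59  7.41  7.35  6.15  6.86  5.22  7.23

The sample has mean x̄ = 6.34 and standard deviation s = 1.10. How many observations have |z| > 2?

Cutoffs: x̄ ± 2s = [4.14, 8.54].
Every value lies within the cutoffs.

0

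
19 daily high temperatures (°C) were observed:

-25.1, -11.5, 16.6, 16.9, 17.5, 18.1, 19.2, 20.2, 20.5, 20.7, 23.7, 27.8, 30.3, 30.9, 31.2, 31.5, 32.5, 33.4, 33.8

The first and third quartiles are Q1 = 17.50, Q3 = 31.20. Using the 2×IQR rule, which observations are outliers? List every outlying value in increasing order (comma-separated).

IQR = Q3 − Q1 = 31.20 − 17.50 = 13.70.
Lower fence = Q1 − 2·IQR = 17.50 − 27.40 = -9.90.
Upper fence = Q3 + 2·IQR = 31.20 + 27.40 = 58.60.
-25.1 < -9.90 → outlier.
-11.5 < -9.90 → outlier.
All remaining values lie within [-9.90, 58.60].

-25.1, -11.5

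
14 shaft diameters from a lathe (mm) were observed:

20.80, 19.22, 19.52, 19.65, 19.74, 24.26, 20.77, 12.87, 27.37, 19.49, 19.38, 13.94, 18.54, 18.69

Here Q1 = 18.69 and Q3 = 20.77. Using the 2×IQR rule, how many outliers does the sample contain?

3

IQR = 2.08; fences at 18.69 − 4.16 = 14.53 and 20.77 + 4.16 = 24.93.
Outside the cutoffs: 12.87, 13.94, 27.37.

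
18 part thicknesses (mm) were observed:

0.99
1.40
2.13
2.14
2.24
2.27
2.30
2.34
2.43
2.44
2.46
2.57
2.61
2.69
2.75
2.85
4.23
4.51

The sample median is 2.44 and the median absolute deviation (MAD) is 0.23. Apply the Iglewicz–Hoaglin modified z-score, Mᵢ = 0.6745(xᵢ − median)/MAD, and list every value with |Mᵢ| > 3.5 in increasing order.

|Mᵢ| > 3.5 ⇔ |xᵢ − 2.44| > 3.5·0.23/0.6745 = 1.19.
So outliers lie outside [1.25, 3.63].
0.99: M = -4.25 → outlier.
4.23: M = 5.25 → outlier.
4.51: M = 6.07 → outlier.

0.99, 4.23, 4.51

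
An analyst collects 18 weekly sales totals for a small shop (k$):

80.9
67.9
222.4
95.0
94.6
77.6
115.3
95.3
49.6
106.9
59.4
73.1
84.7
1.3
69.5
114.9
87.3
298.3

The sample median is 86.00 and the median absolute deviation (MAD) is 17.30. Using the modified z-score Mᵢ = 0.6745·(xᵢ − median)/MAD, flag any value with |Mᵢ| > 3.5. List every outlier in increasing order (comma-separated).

222.4, 298.3

|Mᵢ| > 3.5 ⇔ |xᵢ − 86.00| > 3.5·17.30/0.6745 = 89.77.
So outliers lie outside [-3.77, 175.77].
222.4: M = 5.32 → outlier.
298.3: M = 8.28 → outlier.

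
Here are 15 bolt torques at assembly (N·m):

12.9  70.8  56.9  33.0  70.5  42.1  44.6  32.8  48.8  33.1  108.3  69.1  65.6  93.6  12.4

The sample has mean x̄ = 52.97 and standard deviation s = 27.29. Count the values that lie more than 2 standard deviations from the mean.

1

Cutoffs: x̄ ± 2s = [-1.61, 107.55].
Outside the cutoffs: 108.3.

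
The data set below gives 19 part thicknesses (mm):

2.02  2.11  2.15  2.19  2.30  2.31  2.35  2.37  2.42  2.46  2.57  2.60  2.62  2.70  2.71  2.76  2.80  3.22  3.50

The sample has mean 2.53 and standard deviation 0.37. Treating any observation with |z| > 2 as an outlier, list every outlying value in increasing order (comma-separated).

3.50

Cutoffs at x̄ ± 2s: 2.53 ± 2·0.37 = [1.79, 3.27].
3.50: z = 2.62, |z| > 2 → outlier.
Every other value lies within [1.79, 3.27].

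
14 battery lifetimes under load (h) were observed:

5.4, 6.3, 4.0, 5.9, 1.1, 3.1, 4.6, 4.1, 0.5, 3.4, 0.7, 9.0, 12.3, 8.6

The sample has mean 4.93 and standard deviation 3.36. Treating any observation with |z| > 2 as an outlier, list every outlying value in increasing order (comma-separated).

Cutoffs at x̄ ± 2s: 4.93 ± 2·3.36 = [-1.79, 11.65].
12.3: z = 2.19, |z| > 2 → outlier.
Every other value lies within [-1.79, 11.65].

12.3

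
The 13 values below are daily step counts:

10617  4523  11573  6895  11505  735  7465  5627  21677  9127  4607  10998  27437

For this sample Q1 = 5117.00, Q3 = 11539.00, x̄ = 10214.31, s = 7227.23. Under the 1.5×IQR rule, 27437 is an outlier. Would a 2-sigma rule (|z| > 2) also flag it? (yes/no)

yes

z = (27437 − 10214.31) / 7227.23 = 2.38.
|z| = 2.38 > 2.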